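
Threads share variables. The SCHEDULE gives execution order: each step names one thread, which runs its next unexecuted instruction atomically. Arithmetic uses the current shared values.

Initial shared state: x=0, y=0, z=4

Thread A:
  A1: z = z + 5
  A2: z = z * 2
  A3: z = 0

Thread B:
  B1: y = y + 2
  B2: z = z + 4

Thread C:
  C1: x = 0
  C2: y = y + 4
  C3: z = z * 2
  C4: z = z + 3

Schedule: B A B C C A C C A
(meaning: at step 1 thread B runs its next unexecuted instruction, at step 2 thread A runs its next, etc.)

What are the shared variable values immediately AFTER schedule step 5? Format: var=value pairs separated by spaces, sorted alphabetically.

Step 1: thread B executes B1 (y = y + 2). Shared: x=0 y=2 z=4. PCs: A@0 B@1 C@0
Step 2: thread A executes A1 (z = z + 5). Shared: x=0 y=2 z=9. PCs: A@1 B@1 C@0
Step 3: thread B executes B2 (z = z + 4). Shared: x=0 y=2 z=13. PCs: A@1 B@2 C@0
Step 4: thread C executes C1 (x = 0). Shared: x=0 y=2 z=13. PCs: A@1 B@2 C@1
Step 5: thread C executes C2 (y = y + 4). Shared: x=0 y=6 z=13. PCs: A@1 B@2 C@2

Answer: x=0 y=6 z=13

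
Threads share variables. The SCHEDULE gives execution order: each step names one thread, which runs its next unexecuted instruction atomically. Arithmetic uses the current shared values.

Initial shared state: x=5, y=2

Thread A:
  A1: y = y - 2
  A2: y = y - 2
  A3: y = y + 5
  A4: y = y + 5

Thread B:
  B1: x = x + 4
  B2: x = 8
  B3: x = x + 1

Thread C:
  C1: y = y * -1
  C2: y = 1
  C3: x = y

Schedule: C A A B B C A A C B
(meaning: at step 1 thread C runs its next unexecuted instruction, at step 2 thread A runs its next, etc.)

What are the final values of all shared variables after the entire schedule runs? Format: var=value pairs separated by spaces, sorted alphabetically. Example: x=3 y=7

Answer: x=12 y=11

Derivation:
Step 1: thread C executes C1 (y = y * -1). Shared: x=5 y=-2. PCs: A@0 B@0 C@1
Step 2: thread A executes A1 (y = y - 2). Shared: x=5 y=-4. PCs: A@1 B@0 C@1
Step 3: thread A executes A2 (y = y - 2). Shared: x=5 y=-6. PCs: A@2 B@0 C@1
Step 4: thread B executes B1 (x = x + 4). Shared: x=9 y=-6. PCs: A@2 B@1 C@1
Step 5: thread B executes B2 (x = 8). Shared: x=8 y=-6. PCs: A@2 B@2 C@1
Step 6: thread C executes C2 (y = 1). Shared: x=8 y=1. PCs: A@2 B@2 C@2
Step 7: thread A executes A3 (y = y + 5). Shared: x=8 y=6. PCs: A@3 B@2 C@2
Step 8: thread A executes A4 (y = y + 5). Shared: x=8 y=11. PCs: A@4 B@2 C@2
Step 9: thread C executes C3 (x = y). Shared: x=11 y=11. PCs: A@4 B@2 C@3
Step 10: thread B executes B3 (x = x + 1). Shared: x=12 y=11. PCs: A@4 B@3 C@3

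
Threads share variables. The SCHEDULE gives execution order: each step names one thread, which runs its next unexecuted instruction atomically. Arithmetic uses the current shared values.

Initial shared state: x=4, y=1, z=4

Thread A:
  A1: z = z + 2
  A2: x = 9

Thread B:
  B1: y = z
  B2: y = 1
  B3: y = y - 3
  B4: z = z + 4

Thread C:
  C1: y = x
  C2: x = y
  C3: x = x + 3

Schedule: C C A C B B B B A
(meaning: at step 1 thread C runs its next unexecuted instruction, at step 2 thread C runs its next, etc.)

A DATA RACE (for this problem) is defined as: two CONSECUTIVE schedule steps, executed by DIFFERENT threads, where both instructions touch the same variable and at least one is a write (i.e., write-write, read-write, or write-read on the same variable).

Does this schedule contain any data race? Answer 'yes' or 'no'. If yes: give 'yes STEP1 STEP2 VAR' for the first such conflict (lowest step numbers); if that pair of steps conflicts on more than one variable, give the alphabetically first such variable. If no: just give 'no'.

Steps 1,2: same thread (C). No race.
Steps 2,3: C(r=y,w=x) vs A(r=z,w=z). No conflict.
Steps 3,4: A(r=z,w=z) vs C(r=x,w=x). No conflict.
Steps 4,5: C(r=x,w=x) vs B(r=z,w=y). No conflict.
Steps 5,6: same thread (B). No race.
Steps 6,7: same thread (B). No race.
Steps 7,8: same thread (B). No race.
Steps 8,9: B(r=z,w=z) vs A(r=-,w=x). No conflict.

Answer: no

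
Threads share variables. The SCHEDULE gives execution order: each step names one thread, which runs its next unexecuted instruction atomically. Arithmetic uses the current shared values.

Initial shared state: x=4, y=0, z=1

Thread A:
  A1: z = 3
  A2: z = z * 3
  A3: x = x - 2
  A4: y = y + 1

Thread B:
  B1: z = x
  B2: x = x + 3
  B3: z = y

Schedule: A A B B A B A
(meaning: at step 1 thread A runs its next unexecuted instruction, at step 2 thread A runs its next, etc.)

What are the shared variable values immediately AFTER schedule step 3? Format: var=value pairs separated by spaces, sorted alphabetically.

Step 1: thread A executes A1 (z = 3). Shared: x=4 y=0 z=3. PCs: A@1 B@0
Step 2: thread A executes A2 (z = z * 3). Shared: x=4 y=0 z=9. PCs: A@2 B@0
Step 3: thread B executes B1 (z = x). Shared: x=4 y=0 z=4. PCs: A@2 B@1

Answer: x=4 y=0 z=4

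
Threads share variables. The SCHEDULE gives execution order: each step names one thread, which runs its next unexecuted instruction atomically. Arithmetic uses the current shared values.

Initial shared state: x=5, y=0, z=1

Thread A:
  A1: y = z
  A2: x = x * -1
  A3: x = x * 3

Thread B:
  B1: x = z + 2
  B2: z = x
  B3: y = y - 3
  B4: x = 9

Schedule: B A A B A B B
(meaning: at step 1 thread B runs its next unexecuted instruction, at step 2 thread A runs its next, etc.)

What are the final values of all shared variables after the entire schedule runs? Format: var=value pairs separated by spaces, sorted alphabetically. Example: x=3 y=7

Answer: x=9 y=-2 z=-3

Derivation:
Step 1: thread B executes B1 (x = z + 2). Shared: x=3 y=0 z=1. PCs: A@0 B@1
Step 2: thread A executes A1 (y = z). Shared: x=3 y=1 z=1. PCs: A@1 B@1
Step 3: thread A executes A2 (x = x * -1). Shared: x=-3 y=1 z=1. PCs: A@2 B@1
Step 4: thread B executes B2 (z = x). Shared: x=-3 y=1 z=-3. PCs: A@2 B@2
Step 5: thread A executes A3 (x = x * 3). Shared: x=-9 y=1 z=-3. PCs: A@3 B@2
Step 6: thread B executes B3 (y = y - 3). Shared: x=-9 y=-2 z=-3. PCs: A@3 B@3
Step 7: thread B executes B4 (x = 9). Shared: x=9 y=-2 z=-3. PCs: A@3 B@4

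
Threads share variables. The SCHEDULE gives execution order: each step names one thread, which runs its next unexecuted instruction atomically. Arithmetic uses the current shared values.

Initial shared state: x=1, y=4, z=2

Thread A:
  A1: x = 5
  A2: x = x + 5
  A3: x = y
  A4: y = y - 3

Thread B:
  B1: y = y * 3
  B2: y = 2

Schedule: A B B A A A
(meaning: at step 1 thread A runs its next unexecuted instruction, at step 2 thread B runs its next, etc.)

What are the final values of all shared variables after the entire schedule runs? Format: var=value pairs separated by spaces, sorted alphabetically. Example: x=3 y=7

Step 1: thread A executes A1 (x = 5). Shared: x=5 y=4 z=2. PCs: A@1 B@0
Step 2: thread B executes B1 (y = y * 3). Shared: x=5 y=12 z=2. PCs: A@1 B@1
Step 3: thread B executes B2 (y = 2). Shared: x=5 y=2 z=2. PCs: A@1 B@2
Step 4: thread A executes A2 (x = x + 5). Shared: x=10 y=2 z=2. PCs: A@2 B@2
Step 5: thread A executes A3 (x = y). Shared: x=2 y=2 z=2. PCs: A@3 B@2
Step 6: thread A executes A4 (y = y - 3). Shared: x=2 y=-1 z=2. PCs: A@4 B@2

Answer: x=2 y=-1 z=2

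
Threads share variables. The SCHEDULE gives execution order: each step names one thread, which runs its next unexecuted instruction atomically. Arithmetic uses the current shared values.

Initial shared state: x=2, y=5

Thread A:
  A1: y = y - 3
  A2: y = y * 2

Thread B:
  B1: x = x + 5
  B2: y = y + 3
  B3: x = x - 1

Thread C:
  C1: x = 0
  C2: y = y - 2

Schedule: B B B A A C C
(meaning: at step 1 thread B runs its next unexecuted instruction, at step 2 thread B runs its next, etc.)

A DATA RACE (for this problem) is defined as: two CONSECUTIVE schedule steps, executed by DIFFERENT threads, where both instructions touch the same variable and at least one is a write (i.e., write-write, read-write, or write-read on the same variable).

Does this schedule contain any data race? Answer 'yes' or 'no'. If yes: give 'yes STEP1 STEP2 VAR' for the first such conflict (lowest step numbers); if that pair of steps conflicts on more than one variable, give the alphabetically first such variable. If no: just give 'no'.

Steps 1,2: same thread (B). No race.
Steps 2,3: same thread (B). No race.
Steps 3,4: B(r=x,w=x) vs A(r=y,w=y). No conflict.
Steps 4,5: same thread (A). No race.
Steps 5,6: A(r=y,w=y) vs C(r=-,w=x). No conflict.
Steps 6,7: same thread (C). No race.

Answer: no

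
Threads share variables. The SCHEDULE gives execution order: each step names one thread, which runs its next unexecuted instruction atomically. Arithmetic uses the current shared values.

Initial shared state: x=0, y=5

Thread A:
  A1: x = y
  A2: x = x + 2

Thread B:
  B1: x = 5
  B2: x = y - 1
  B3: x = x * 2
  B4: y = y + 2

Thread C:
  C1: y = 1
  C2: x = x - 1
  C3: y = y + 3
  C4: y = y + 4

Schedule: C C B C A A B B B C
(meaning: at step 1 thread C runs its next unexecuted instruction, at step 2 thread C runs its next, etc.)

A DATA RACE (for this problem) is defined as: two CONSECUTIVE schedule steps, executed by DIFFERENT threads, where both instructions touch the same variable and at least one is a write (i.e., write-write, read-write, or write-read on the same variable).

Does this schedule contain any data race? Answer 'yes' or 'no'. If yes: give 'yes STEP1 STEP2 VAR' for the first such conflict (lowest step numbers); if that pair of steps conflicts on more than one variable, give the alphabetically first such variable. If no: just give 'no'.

Steps 1,2: same thread (C). No race.
Steps 2,3: C(x = x - 1) vs B(x = 5). RACE on x (W-W).
Steps 3,4: B(r=-,w=x) vs C(r=y,w=y). No conflict.
Steps 4,5: C(y = y + 3) vs A(x = y). RACE on y (W-R).
Steps 5,6: same thread (A). No race.
Steps 6,7: A(x = x + 2) vs B(x = y - 1). RACE on x (W-W).
Steps 7,8: same thread (B). No race.
Steps 8,9: same thread (B). No race.
Steps 9,10: B(y = y + 2) vs C(y = y + 4). RACE on y (W-W).
First conflict at steps 2,3.

Answer: yes 2 3 x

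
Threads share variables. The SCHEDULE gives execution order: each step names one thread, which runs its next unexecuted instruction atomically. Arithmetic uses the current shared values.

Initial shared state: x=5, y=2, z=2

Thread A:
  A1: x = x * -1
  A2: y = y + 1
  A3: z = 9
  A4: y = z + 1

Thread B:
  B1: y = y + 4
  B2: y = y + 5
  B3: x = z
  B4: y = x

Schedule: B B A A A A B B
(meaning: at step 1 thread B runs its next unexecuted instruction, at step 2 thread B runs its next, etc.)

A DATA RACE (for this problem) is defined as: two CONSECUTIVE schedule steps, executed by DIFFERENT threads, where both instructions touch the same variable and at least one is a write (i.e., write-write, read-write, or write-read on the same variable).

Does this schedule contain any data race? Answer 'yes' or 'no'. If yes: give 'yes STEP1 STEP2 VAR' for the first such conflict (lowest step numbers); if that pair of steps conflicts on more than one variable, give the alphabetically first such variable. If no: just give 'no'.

Answer: no

Derivation:
Steps 1,2: same thread (B). No race.
Steps 2,3: B(r=y,w=y) vs A(r=x,w=x). No conflict.
Steps 3,4: same thread (A). No race.
Steps 4,5: same thread (A). No race.
Steps 5,6: same thread (A). No race.
Steps 6,7: A(r=z,w=y) vs B(r=z,w=x). No conflict.
Steps 7,8: same thread (B). No race.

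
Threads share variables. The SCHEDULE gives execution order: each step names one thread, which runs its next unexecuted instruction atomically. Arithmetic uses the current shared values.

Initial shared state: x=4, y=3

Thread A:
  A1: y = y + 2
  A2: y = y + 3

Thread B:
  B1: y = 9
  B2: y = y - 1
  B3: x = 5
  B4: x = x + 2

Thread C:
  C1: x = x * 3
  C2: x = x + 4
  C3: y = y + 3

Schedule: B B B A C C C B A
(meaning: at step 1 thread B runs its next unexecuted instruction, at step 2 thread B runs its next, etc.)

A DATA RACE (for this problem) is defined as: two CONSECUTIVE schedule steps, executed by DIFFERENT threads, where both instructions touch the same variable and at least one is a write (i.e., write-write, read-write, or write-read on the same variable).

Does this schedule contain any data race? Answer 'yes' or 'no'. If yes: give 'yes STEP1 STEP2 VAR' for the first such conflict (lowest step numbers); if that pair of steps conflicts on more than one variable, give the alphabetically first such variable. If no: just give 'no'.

Steps 1,2: same thread (B). No race.
Steps 2,3: same thread (B). No race.
Steps 3,4: B(r=-,w=x) vs A(r=y,w=y). No conflict.
Steps 4,5: A(r=y,w=y) vs C(r=x,w=x). No conflict.
Steps 5,6: same thread (C). No race.
Steps 6,7: same thread (C). No race.
Steps 7,8: C(r=y,w=y) vs B(r=x,w=x). No conflict.
Steps 8,9: B(r=x,w=x) vs A(r=y,w=y). No conflict.

Answer: no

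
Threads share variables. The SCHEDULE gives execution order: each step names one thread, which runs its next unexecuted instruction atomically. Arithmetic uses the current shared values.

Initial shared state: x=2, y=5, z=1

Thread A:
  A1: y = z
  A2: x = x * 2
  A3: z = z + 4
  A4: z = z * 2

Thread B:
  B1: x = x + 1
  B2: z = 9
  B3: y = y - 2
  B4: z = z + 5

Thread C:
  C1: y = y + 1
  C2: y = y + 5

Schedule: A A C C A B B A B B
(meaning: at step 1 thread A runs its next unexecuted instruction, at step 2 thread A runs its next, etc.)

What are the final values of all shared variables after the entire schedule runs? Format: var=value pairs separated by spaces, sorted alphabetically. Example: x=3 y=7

Step 1: thread A executes A1 (y = z). Shared: x=2 y=1 z=1. PCs: A@1 B@0 C@0
Step 2: thread A executes A2 (x = x * 2). Shared: x=4 y=1 z=1. PCs: A@2 B@0 C@0
Step 3: thread C executes C1 (y = y + 1). Shared: x=4 y=2 z=1. PCs: A@2 B@0 C@1
Step 4: thread C executes C2 (y = y + 5). Shared: x=4 y=7 z=1. PCs: A@2 B@0 C@2
Step 5: thread A executes A3 (z = z + 4). Shared: x=4 y=7 z=5. PCs: A@3 B@0 C@2
Step 6: thread B executes B1 (x = x + 1). Shared: x=5 y=7 z=5. PCs: A@3 B@1 C@2
Step 7: thread B executes B2 (z = 9). Shared: x=5 y=7 z=9. PCs: A@3 B@2 C@2
Step 8: thread A executes A4 (z = z * 2). Shared: x=5 y=7 z=18. PCs: A@4 B@2 C@2
Step 9: thread B executes B3 (y = y - 2). Shared: x=5 y=5 z=18. PCs: A@4 B@3 C@2
Step 10: thread B executes B4 (z = z + 5). Shared: x=5 y=5 z=23. PCs: A@4 B@4 C@2

Answer: x=5 y=5 z=23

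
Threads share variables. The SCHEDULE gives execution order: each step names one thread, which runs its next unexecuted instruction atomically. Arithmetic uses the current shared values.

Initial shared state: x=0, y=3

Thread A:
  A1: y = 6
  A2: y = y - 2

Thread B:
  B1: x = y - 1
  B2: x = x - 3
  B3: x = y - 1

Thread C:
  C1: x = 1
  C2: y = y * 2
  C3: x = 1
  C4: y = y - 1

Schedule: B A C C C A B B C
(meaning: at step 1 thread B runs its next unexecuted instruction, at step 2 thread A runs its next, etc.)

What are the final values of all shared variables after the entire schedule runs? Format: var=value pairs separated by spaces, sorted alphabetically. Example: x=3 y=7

Step 1: thread B executes B1 (x = y - 1). Shared: x=2 y=3. PCs: A@0 B@1 C@0
Step 2: thread A executes A1 (y = 6). Shared: x=2 y=6. PCs: A@1 B@1 C@0
Step 3: thread C executes C1 (x = 1). Shared: x=1 y=6. PCs: A@1 B@1 C@1
Step 4: thread C executes C2 (y = y * 2). Shared: x=1 y=12. PCs: A@1 B@1 C@2
Step 5: thread C executes C3 (x = 1). Shared: x=1 y=12. PCs: A@1 B@1 C@3
Step 6: thread A executes A2 (y = y - 2). Shared: x=1 y=10. PCs: A@2 B@1 C@3
Step 7: thread B executes B2 (x = x - 3). Shared: x=-2 y=10. PCs: A@2 B@2 C@3
Step 8: thread B executes B3 (x = y - 1). Shared: x=9 y=10. PCs: A@2 B@3 C@3
Step 9: thread C executes C4 (y = y - 1). Shared: x=9 y=9. PCs: A@2 B@3 C@4

Answer: x=9 y=9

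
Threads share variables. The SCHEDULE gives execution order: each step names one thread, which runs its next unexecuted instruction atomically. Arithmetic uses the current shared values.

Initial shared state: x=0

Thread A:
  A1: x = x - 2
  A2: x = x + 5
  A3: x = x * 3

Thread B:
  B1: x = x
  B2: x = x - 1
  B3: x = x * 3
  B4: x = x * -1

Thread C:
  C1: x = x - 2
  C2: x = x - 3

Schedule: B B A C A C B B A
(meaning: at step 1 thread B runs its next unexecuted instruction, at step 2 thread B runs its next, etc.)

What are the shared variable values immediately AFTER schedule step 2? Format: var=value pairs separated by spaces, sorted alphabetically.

Step 1: thread B executes B1 (x = x). Shared: x=0. PCs: A@0 B@1 C@0
Step 2: thread B executes B2 (x = x - 1). Shared: x=-1. PCs: A@0 B@2 C@0

Answer: x=-1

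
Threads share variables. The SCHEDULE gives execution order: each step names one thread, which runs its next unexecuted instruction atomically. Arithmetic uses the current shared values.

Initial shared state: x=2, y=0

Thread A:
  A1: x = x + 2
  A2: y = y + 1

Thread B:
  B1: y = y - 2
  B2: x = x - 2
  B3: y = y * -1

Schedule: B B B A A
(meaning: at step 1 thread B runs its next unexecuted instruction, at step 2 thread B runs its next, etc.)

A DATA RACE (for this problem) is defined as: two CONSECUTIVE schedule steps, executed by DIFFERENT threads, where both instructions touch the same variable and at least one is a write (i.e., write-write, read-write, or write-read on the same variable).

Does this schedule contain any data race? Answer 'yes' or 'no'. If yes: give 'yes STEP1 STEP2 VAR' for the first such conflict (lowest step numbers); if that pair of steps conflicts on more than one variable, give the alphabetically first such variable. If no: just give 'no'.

Steps 1,2: same thread (B). No race.
Steps 2,3: same thread (B). No race.
Steps 3,4: B(r=y,w=y) vs A(r=x,w=x). No conflict.
Steps 4,5: same thread (A). No race.

Answer: no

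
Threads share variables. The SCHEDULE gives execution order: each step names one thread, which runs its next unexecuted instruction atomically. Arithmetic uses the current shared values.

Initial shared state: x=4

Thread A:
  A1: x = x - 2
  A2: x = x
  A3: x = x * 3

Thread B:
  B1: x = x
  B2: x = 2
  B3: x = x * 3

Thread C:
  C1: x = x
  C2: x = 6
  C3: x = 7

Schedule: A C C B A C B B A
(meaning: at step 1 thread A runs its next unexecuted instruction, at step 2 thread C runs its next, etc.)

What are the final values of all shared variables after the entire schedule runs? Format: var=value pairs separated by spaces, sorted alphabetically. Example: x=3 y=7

Step 1: thread A executes A1 (x = x - 2). Shared: x=2. PCs: A@1 B@0 C@0
Step 2: thread C executes C1 (x = x). Shared: x=2. PCs: A@1 B@0 C@1
Step 3: thread C executes C2 (x = 6). Shared: x=6. PCs: A@1 B@0 C@2
Step 4: thread B executes B1 (x = x). Shared: x=6. PCs: A@1 B@1 C@2
Step 5: thread A executes A2 (x = x). Shared: x=6. PCs: A@2 B@1 C@2
Step 6: thread C executes C3 (x = 7). Shared: x=7. PCs: A@2 B@1 C@3
Step 7: thread B executes B2 (x = 2). Shared: x=2. PCs: A@2 B@2 C@3
Step 8: thread B executes B3 (x = x * 3). Shared: x=6. PCs: A@2 B@3 C@3
Step 9: thread A executes A3 (x = x * 3). Shared: x=18. PCs: A@3 B@3 C@3

Answer: x=18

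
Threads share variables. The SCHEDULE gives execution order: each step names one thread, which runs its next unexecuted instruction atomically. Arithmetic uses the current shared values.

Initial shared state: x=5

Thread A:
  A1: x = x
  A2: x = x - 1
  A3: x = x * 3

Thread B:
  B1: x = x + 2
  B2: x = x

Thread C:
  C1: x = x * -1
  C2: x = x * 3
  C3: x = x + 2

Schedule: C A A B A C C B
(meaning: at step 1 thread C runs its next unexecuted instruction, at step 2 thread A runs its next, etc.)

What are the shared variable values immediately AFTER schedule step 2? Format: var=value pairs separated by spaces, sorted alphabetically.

Answer: x=-5

Derivation:
Step 1: thread C executes C1 (x = x * -1). Shared: x=-5. PCs: A@0 B@0 C@1
Step 2: thread A executes A1 (x = x). Shared: x=-5. PCs: A@1 B@0 C@1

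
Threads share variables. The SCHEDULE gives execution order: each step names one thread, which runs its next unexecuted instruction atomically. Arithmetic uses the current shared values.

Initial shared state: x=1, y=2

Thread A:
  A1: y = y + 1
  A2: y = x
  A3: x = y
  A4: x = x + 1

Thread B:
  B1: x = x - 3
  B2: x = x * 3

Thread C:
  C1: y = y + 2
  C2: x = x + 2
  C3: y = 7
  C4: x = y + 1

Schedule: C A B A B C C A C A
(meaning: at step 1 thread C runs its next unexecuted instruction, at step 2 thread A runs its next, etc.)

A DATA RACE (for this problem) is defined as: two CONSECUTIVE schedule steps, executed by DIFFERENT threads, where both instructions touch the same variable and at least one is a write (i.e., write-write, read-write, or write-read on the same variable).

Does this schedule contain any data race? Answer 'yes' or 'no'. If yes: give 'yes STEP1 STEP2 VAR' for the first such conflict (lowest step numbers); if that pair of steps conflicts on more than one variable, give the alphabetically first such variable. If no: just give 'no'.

Answer: yes 1 2 y

Derivation:
Steps 1,2: C(y = y + 2) vs A(y = y + 1). RACE on y (W-W).
Steps 2,3: A(r=y,w=y) vs B(r=x,w=x). No conflict.
Steps 3,4: B(x = x - 3) vs A(y = x). RACE on x (W-R).
Steps 4,5: A(y = x) vs B(x = x * 3). RACE on x (R-W).
Steps 5,6: B(x = x * 3) vs C(x = x + 2). RACE on x (W-W).
Steps 6,7: same thread (C). No race.
Steps 7,8: C(y = 7) vs A(x = y). RACE on y (W-R).
Steps 8,9: A(x = y) vs C(x = y + 1). RACE on x (W-W).
Steps 9,10: C(x = y + 1) vs A(x = x + 1). RACE on x (W-W).
First conflict at steps 1,2.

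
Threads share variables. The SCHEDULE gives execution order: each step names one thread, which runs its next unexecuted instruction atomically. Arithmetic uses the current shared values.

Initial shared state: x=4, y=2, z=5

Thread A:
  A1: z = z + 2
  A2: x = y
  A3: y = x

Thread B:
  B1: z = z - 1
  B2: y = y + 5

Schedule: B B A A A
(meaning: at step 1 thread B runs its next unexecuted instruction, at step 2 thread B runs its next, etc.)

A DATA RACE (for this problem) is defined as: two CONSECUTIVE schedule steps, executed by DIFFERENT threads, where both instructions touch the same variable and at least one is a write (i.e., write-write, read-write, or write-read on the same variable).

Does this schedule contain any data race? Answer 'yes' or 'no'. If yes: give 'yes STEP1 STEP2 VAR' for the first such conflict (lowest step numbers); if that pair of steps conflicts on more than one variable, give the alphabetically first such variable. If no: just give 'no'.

Answer: no

Derivation:
Steps 1,2: same thread (B). No race.
Steps 2,3: B(r=y,w=y) vs A(r=z,w=z). No conflict.
Steps 3,4: same thread (A). No race.
Steps 4,5: same thread (A). No race.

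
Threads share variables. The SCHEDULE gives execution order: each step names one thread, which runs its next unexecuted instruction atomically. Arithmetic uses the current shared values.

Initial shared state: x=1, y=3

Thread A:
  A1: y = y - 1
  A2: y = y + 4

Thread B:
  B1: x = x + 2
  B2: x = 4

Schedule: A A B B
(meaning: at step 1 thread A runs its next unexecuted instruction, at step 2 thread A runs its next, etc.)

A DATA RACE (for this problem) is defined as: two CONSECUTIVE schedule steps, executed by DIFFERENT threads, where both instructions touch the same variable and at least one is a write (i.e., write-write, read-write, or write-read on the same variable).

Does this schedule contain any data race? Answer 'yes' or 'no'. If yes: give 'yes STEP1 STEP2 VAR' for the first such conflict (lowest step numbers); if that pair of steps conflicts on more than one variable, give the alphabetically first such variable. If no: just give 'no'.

Answer: no

Derivation:
Steps 1,2: same thread (A). No race.
Steps 2,3: A(r=y,w=y) vs B(r=x,w=x). No conflict.
Steps 3,4: same thread (B). No race.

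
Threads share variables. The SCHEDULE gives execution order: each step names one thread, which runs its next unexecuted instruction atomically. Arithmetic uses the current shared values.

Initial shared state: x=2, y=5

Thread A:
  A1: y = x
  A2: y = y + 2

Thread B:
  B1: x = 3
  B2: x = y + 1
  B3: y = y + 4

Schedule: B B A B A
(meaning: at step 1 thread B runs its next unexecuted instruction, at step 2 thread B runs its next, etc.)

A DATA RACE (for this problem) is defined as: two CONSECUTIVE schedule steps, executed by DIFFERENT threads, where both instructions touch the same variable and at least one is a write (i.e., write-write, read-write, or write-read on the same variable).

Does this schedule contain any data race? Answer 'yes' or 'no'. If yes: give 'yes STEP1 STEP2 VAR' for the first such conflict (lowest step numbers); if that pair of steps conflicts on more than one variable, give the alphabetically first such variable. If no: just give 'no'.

Answer: yes 2 3 x

Derivation:
Steps 1,2: same thread (B). No race.
Steps 2,3: B(x = y + 1) vs A(y = x). RACE on x (W-R), y (R-W). Multiple vars; alphabetically first is x.
Steps 3,4: A(y = x) vs B(y = y + 4). RACE on y (W-W).
Steps 4,5: B(y = y + 4) vs A(y = y + 2). RACE on y (W-W).
First conflict at steps 2,3.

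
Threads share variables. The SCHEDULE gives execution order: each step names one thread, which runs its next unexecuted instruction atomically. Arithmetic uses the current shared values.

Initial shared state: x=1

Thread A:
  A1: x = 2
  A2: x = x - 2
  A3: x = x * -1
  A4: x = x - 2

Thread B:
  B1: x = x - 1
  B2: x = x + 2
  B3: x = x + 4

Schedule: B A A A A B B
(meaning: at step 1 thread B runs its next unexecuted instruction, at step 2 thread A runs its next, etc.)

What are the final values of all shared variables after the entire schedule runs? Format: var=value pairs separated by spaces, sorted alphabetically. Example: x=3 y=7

Step 1: thread B executes B1 (x = x - 1). Shared: x=0. PCs: A@0 B@1
Step 2: thread A executes A1 (x = 2). Shared: x=2. PCs: A@1 B@1
Step 3: thread A executes A2 (x = x - 2). Shared: x=0. PCs: A@2 B@1
Step 4: thread A executes A3 (x = x * -1). Shared: x=0. PCs: A@3 B@1
Step 5: thread A executes A4 (x = x - 2). Shared: x=-2. PCs: A@4 B@1
Step 6: thread B executes B2 (x = x + 2). Shared: x=0. PCs: A@4 B@2
Step 7: thread B executes B3 (x = x + 4). Shared: x=4. PCs: A@4 B@3

Answer: x=4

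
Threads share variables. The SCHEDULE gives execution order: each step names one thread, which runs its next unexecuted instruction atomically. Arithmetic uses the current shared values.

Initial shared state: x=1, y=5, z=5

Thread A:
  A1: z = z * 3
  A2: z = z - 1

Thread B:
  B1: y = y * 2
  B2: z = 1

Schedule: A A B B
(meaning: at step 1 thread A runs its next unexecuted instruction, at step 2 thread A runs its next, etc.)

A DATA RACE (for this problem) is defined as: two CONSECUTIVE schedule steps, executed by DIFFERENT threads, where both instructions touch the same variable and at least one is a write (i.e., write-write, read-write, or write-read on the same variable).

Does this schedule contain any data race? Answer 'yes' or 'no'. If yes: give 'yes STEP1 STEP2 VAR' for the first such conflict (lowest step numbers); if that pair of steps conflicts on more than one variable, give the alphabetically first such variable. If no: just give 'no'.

Steps 1,2: same thread (A). No race.
Steps 2,3: A(r=z,w=z) vs B(r=y,w=y). No conflict.
Steps 3,4: same thread (B). No race.

Answer: no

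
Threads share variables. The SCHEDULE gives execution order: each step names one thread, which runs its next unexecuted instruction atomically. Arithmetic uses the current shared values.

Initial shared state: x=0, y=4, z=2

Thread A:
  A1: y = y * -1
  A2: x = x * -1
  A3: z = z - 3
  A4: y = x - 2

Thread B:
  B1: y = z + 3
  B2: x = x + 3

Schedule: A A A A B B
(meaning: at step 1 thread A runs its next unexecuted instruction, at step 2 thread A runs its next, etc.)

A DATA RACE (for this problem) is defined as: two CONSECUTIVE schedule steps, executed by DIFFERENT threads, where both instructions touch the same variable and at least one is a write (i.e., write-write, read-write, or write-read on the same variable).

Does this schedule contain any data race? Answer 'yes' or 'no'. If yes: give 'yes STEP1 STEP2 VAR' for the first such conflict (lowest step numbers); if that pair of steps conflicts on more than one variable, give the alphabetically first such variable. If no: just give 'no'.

Answer: yes 4 5 y

Derivation:
Steps 1,2: same thread (A). No race.
Steps 2,3: same thread (A). No race.
Steps 3,4: same thread (A). No race.
Steps 4,5: A(y = x - 2) vs B(y = z + 3). RACE on y (W-W).
Steps 5,6: same thread (B). No race.
First conflict at steps 4,5.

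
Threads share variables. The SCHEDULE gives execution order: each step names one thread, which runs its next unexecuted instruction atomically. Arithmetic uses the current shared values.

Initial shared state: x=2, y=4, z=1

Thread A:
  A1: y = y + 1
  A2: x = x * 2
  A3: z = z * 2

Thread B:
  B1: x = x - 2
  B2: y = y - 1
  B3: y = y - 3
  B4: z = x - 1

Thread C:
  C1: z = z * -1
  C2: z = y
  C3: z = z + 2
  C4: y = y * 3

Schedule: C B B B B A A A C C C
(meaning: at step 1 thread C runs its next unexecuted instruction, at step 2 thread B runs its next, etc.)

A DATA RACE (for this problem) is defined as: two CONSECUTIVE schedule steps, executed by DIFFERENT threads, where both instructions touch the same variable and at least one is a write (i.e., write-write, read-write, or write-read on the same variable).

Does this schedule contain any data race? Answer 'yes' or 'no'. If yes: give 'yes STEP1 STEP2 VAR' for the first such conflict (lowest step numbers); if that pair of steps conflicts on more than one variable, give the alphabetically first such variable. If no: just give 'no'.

Steps 1,2: C(r=z,w=z) vs B(r=x,w=x). No conflict.
Steps 2,3: same thread (B). No race.
Steps 3,4: same thread (B). No race.
Steps 4,5: same thread (B). No race.
Steps 5,6: B(r=x,w=z) vs A(r=y,w=y). No conflict.
Steps 6,7: same thread (A). No race.
Steps 7,8: same thread (A). No race.
Steps 8,9: A(z = z * 2) vs C(z = y). RACE on z (W-W).
Steps 9,10: same thread (C). No race.
Steps 10,11: same thread (C). No race.
First conflict at steps 8,9.

Answer: yes 8 9 z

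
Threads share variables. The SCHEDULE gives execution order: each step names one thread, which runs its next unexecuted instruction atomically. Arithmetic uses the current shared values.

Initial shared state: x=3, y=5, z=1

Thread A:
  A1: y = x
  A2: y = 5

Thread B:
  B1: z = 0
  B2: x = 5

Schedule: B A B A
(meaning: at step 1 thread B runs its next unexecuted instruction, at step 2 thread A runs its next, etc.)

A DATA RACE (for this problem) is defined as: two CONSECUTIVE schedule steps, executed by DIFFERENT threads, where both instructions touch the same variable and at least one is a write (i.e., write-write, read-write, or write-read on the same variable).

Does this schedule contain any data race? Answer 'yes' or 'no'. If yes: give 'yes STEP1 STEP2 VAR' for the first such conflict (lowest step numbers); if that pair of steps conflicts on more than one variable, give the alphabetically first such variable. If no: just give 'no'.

Steps 1,2: B(r=-,w=z) vs A(r=x,w=y). No conflict.
Steps 2,3: A(y = x) vs B(x = 5). RACE on x (R-W).
Steps 3,4: B(r=-,w=x) vs A(r=-,w=y). No conflict.
First conflict at steps 2,3.

Answer: yes 2 3 x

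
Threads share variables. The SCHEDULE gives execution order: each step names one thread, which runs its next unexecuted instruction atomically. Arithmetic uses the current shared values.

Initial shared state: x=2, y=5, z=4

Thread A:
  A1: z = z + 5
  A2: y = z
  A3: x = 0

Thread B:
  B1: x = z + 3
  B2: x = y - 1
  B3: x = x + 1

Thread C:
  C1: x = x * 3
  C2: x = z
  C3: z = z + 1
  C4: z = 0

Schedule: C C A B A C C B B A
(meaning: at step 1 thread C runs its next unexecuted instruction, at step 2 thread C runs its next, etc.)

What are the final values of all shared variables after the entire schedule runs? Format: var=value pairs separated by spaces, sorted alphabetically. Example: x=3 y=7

Answer: x=0 y=9 z=0

Derivation:
Step 1: thread C executes C1 (x = x * 3). Shared: x=6 y=5 z=4. PCs: A@0 B@0 C@1
Step 2: thread C executes C2 (x = z). Shared: x=4 y=5 z=4. PCs: A@0 B@0 C@2
Step 3: thread A executes A1 (z = z + 5). Shared: x=4 y=5 z=9. PCs: A@1 B@0 C@2
Step 4: thread B executes B1 (x = z + 3). Shared: x=12 y=5 z=9. PCs: A@1 B@1 C@2
Step 5: thread A executes A2 (y = z). Shared: x=12 y=9 z=9. PCs: A@2 B@1 C@2
Step 6: thread C executes C3 (z = z + 1). Shared: x=12 y=9 z=10. PCs: A@2 B@1 C@3
Step 7: thread C executes C4 (z = 0). Shared: x=12 y=9 z=0. PCs: A@2 B@1 C@4
Step 8: thread B executes B2 (x = y - 1). Shared: x=8 y=9 z=0. PCs: A@2 B@2 C@4
Step 9: thread B executes B3 (x = x + 1). Shared: x=9 y=9 z=0. PCs: A@2 B@3 C@4
Step 10: thread A executes A3 (x = 0). Shared: x=0 y=9 z=0. PCs: A@3 B@3 C@4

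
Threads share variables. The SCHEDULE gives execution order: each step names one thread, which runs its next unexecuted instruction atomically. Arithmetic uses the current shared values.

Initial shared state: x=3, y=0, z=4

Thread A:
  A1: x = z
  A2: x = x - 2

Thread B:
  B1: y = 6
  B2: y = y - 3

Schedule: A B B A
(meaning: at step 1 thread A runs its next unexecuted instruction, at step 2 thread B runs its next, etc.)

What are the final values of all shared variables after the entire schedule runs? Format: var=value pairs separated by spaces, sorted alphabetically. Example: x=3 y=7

Answer: x=2 y=3 z=4

Derivation:
Step 1: thread A executes A1 (x = z). Shared: x=4 y=0 z=4. PCs: A@1 B@0
Step 2: thread B executes B1 (y = 6). Shared: x=4 y=6 z=4. PCs: A@1 B@1
Step 3: thread B executes B2 (y = y - 3). Shared: x=4 y=3 z=4. PCs: A@1 B@2
Step 4: thread A executes A2 (x = x - 2). Shared: x=2 y=3 z=4. PCs: A@2 B@2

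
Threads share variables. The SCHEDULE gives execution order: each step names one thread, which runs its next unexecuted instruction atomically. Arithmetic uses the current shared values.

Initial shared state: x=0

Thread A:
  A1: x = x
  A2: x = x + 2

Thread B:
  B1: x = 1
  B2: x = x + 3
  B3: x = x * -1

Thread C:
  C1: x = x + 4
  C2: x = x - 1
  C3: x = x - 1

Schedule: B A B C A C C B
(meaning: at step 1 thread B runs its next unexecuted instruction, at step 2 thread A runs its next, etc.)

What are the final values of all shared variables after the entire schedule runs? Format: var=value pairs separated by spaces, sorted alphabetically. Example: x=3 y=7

Step 1: thread B executes B1 (x = 1). Shared: x=1. PCs: A@0 B@1 C@0
Step 2: thread A executes A1 (x = x). Shared: x=1. PCs: A@1 B@1 C@0
Step 3: thread B executes B2 (x = x + 3). Shared: x=4. PCs: A@1 B@2 C@0
Step 4: thread C executes C1 (x = x + 4). Shared: x=8. PCs: A@1 B@2 C@1
Step 5: thread A executes A2 (x = x + 2). Shared: x=10. PCs: A@2 B@2 C@1
Step 6: thread C executes C2 (x = x - 1). Shared: x=9. PCs: A@2 B@2 C@2
Step 7: thread C executes C3 (x = x - 1). Shared: x=8. PCs: A@2 B@2 C@3
Step 8: thread B executes B3 (x = x * -1). Shared: x=-8. PCs: A@2 B@3 C@3

Answer: x=-8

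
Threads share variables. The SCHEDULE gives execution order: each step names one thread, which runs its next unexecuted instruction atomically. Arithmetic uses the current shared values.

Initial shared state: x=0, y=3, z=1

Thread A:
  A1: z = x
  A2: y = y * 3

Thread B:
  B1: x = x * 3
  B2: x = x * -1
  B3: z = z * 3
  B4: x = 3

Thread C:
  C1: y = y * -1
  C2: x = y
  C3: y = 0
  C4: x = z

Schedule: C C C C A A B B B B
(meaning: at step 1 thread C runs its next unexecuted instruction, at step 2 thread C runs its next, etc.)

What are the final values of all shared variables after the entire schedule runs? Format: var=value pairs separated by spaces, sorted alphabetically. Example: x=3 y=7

Answer: x=3 y=0 z=3

Derivation:
Step 1: thread C executes C1 (y = y * -1). Shared: x=0 y=-3 z=1. PCs: A@0 B@0 C@1
Step 2: thread C executes C2 (x = y). Shared: x=-3 y=-3 z=1. PCs: A@0 B@0 C@2
Step 3: thread C executes C3 (y = 0). Shared: x=-3 y=0 z=1. PCs: A@0 B@0 C@3
Step 4: thread C executes C4 (x = z). Shared: x=1 y=0 z=1. PCs: A@0 B@0 C@4
Step 5: thread A executes A1 (z = x). Shared: x=1 y=0 z=1. PCs: A@1 B@0 C@4
Step 6: thread A executes A2 (y = y * 3). Shared: x=1 y=0 z=1. PCs: A@2 B@0 C@4
Step 7: thread B executes B1 (x = x * 3). Shared: x=3 y=0 z=1. PCs: A@2 B@1 C@4
Step 8: thread B executes B2 (x = x * -1). Shared: x=-3 y=0 z=1. PCs: A@2 B@2 C@4
Step 9: thread B executes B3 (z = z * 3). Shared: x=-3 y=0 z=3. PCs: A@2 B@3 C@4
Step 10: thread B executes B4 (x = 3). Shared: x=3 y=0 z=3. PCs: A@2 B@4 C@4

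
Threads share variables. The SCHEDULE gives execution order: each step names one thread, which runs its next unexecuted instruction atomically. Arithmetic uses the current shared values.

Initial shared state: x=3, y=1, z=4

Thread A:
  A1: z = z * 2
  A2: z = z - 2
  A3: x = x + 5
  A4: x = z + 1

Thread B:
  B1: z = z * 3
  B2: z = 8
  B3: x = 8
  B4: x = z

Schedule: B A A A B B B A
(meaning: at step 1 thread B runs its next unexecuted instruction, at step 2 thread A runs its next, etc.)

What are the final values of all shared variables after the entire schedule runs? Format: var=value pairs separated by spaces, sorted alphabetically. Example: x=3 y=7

Step 1: thread B executes B1 (z = z * 3). Shared: x=3 y=1 z=12. PCs: A@0 B@1
Step 2: thread A executes A1 (z = z * 2). Shared: x=3 y=1 z=24. PCs: A@1 B@1
Step 3: thread A executes A2 (z = z - 2). Shared: x=3 y=1 z=22. PCs: A@2 B@1
Step 4: thread A executes A3 (x = x + 5). Shared: x=8 y=1 z=22. PCs: A@3 B@1
Step 5: thread B executes B2 (z = 8). Shared: x=8 y=1 z=8. PCs: A@3 B@2
Step 6: thread B executes B3 (x = 8). Shared: x=8 y=1 z=8. PCs: A@3 B@3
Step 7: thread B executes B4 (x = z). Shared: x=8 y=1 z=8. PCs: A@3 B@4
Step 8: thread A executes A4 (x = z + 1). Shared: x=9 y=1 z=8. PCs: A@4 B@4

Answer: x=9 y=1 z=8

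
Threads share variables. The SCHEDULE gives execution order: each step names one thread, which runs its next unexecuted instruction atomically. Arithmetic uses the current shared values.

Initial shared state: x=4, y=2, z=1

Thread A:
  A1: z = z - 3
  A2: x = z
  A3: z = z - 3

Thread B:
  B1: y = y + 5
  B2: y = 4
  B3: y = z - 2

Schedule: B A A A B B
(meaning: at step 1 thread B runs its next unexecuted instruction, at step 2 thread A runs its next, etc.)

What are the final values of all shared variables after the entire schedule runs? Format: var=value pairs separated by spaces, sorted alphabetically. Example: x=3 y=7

Step 1: thread B executes B1 (y = y + 5). Shared: x=4 y=7 z=1. PCs: A@0 B@1
Step 2: thread A executes A1 (z = z - 3). Shared: x=4 y=7 z=-2. PCs: A@1 B@1
Step 3: thread A executes A2 (x = z). Shared: x=-2 y=7 z=-2. PCs: A@2 B@1
Step 4: thread A executes A3 (z = z - 3). Shared: x=-2 y=7 z=-5. PCs: A@3 B@1
Step 5: thread B executes B2 (y = 4). Shared: x=-2 y=4 z=-5. PCs: A@3 B@2
Step 6: thread B executes B3 (y = z - 2). Shared: x=-2 y=-7 z=-5. PCs: A@3 B@3

Answer: x=-2 y=-7 z=-5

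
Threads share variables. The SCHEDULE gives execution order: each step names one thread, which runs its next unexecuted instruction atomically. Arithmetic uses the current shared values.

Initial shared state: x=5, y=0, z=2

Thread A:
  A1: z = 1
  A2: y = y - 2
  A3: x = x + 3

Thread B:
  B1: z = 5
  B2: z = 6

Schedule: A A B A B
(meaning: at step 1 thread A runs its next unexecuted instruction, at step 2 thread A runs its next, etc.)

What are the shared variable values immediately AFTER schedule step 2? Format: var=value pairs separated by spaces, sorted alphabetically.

Answer: x=5 y=-2 z=1

Derivation:
Step 1: thread A executes A1 (z = 1). Shared: x=5 y=0 z=1. PCs: A@1 B@0
Step 2: thread A executes A2 (y = y - 2). Shared: x=5 y=-2 z=1. PCs: A@2 B@0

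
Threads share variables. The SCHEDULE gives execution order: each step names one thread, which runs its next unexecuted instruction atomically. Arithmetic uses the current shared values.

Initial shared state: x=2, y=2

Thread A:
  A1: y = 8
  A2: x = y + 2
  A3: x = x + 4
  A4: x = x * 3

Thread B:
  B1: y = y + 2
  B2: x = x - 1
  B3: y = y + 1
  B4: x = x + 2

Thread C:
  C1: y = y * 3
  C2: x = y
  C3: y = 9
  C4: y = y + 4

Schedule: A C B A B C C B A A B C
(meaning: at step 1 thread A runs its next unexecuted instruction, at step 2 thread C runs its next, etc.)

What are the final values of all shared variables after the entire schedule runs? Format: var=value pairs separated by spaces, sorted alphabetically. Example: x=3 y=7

Step 1: thread A executes A1 (y = 8). Shared: x=2 y=8. PCs: A@1 B@0 C@0
Step 2: thread C executes C1 (y = y * 3). Shared: x=2 y=24. PCs: A@1 B@0 C@1
Step 3: thread B executes B1 (y = y + 2). Shared: x=2 y=26. PCs: A@1 B@1 C@1
Step 4: thread A executes A2 (x = y + 2). Shared: x=28 y=26. PCs: A@2 B@1 C@1
Step 5: thread B executes B2 (x = x - 1). Shared: x=27 y=26. PCs: A@2 B@2 C@1
Step 6: thread C executes C2 (x = y). Shared: x=26 y=26. PCs: A@2 B@2 C@2
Step 7: thread C executes C3 (y = 9). Shared: x=26 y=9. PCs: A@2 B@2 C@3
Step 8: thread B executes B3 (y = y + 1). Shared: x=26 y=10. PCs: A@2 B@3 C@3
Step 9: thread A executes A3 (x = x + 4). Shared: x=30 y=10. PCs: A@3 B@3 C@3
Step 10: thread A executes A4 (x = x * 3). Shared: x=90 y=10. PCs: A@4 B@3 C@3
Step 11: thread B executes B4 (x = x + 2). Shared: x=92 y=10. PCs: A@4 B@4 C@3
Step 12: thread C executes C4 (y = y + 4). Shared: x=92 y=14. PCs: A@4 B@4 C@4

Answer: x=92 y=14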